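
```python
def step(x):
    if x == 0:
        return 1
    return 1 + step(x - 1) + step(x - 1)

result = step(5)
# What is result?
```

step(x) = 1 + 2·step(x-1), step(0)=1. Closed form: (1+1)·2^5 - 1 = 63.

Answer: 63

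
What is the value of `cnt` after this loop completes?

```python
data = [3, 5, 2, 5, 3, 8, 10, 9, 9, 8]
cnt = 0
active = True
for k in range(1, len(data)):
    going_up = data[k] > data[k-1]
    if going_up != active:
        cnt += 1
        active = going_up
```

Count direction changes in [3, 5, 2, 5, 3, 8, 10, 9, 9, 8]
`cnt` takes the values: 0 → 1 → 2 → 3 → 4 → 5

Answer: 5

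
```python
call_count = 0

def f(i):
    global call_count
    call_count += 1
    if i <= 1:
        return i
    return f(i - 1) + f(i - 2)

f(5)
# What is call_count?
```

Calls(i) = 1 + Calls(i-1) + Calls(i-2); Calls(0)=Calls(1)=1. For i=5 this gives 15.

Answer: 15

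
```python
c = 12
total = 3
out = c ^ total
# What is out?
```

Trace:
`c = 12` → c = 12
`total = 3` → total = 3
`out = c ^ total` → out = 15
So out = 15

Answer: 15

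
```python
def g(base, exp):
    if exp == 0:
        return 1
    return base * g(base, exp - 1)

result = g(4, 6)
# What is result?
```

g(4, 6) = 4 * 4 * 4 * 4 * 4 * 4 = 4096

Answer: 4096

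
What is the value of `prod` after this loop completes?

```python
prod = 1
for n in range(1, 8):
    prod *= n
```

7! = 5040
`prod` takes the values: 1 → 2 → 6 → 24 → 120 → 720 → 5040

Answer: 5040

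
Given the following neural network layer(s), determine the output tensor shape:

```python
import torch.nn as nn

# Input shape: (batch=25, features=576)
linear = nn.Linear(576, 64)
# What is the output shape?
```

Input: (25, 576) -> Output: (25, 64)

Answer: (25, 64)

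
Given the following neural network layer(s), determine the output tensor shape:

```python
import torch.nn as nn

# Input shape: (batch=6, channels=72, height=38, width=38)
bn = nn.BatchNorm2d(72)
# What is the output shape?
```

Input: (6, 72, 38, 38) -> Output: (6, 72, 38, 38)

Answer: (6, 72, 38, 38)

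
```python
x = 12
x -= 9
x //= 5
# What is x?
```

Trace:
`x = 12` → x = 12
`x -= 9` → x = 3
`x //= 5` → x = 0
So x = 0

Answer: 0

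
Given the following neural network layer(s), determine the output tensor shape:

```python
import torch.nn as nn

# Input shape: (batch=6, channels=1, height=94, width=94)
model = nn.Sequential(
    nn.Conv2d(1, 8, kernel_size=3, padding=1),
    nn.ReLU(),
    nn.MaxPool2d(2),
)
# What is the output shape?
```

Input: (6, 1, 94, 94) -> after Conv2d: (6, 8, 94, 94) -> after ReLU: (6, 8, 94, 94) -> Output: (6, 8, 47, 47)

Answer: (6, 8, 47, 47)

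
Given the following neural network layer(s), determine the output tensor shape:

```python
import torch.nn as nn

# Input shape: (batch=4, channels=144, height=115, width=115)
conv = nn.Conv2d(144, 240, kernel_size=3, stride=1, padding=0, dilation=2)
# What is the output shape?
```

Input: (4, 144, 115, 115) -> Output: (4, 240, 111, 111)

Answer: (4, 240, 111, 111)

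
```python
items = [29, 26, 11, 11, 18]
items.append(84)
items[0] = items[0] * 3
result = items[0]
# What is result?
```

Trace:
`items = [29, 26, 11, 11, 18]` → items = [29, 26, 11, 11, 18]
`items.append(84)` → items = [29, 26, 11, 11, 18, 84]
`items[0] = items[0] * 3` → items = [87, 26, 11, 11, 18, 84]
`result = items[0]` → result = 87
So result = 87

Answer: 87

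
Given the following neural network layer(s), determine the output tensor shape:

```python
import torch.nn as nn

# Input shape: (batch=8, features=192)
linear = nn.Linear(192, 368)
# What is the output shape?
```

Input: (8, 192) -> Output: (8, 368)

Answer: (8, 368)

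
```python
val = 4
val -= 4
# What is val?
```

Trace:
`val = 4` → val = 4
`val -= 4` → val = 0
So val = 0

Answer: 0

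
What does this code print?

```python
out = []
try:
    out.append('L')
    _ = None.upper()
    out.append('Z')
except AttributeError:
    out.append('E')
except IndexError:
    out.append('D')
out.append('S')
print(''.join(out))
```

Execution trace: 'L' (try body) → 'E' (except AttributeError) → 'S' (after the try/except). Output: LES

Answer: LES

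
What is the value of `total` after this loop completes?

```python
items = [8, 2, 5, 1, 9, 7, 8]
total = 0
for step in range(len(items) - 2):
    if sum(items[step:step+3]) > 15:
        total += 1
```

Count windows with sum > 15
`total` takes the values: 0 → 1 → 2

Answer: 2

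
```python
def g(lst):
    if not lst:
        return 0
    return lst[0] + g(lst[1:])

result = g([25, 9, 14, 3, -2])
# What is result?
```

25 + 9 + 14 + 3 + (-2) + 0 = 49

Answer: 49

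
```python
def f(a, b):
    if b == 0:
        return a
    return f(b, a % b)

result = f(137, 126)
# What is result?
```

f(137, 126) -> f(126, 11) -> f(11, 5) -> f(5, 1) -> f(1, 0) -> 1

Answer: 1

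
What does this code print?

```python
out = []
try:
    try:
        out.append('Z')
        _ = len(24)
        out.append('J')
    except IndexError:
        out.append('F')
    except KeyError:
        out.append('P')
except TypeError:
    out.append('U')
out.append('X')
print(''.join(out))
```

Execution trace: 'Z' (try body) → 'U' (outer except TypeError) → 'X' (after the try/except). Output: ZUX

Answer: ZUX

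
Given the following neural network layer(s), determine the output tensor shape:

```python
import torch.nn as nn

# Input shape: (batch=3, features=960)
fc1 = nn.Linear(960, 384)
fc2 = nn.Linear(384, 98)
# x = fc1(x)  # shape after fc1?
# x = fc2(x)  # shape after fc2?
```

Input: (3, 960) -> after fc1: (3, 384) -> Output: (3, 98)

Answer: (3, 98)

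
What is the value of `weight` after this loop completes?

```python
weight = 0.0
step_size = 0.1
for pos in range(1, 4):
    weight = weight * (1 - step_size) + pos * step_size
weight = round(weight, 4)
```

Moving average with lr=0.1
`weight` takes the values: 0.0 → 0.1 → 0.29 → 0.561

Answer: 0.561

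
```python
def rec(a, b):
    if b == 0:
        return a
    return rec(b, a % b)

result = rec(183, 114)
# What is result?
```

rec(183, 114) -> rec(114, 69) -> rec(69, 45) -> rec(45, 24) -> rec(24, 21) -> rec(21, 3) -> rec(3, 0) -> 3

Answer: 3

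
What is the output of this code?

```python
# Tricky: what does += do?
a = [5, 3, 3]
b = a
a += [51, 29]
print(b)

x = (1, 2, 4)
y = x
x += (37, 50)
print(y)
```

Key concept: += behavior differs for mutable vs immutable.
Step by step:
`a = [5, 3, 3]` → a = [5, 3, 3]
`b = a` → b = [5, 3, 3] (same object as a)
`a += [51, 29]` → a = [5, 3, 3, 51, 29] (same object as b); b = [5, 3, 3, 51, 29] (same object as a)
`print(b)` → prints [5, 3, 3, 51, 29]
`x = (1, 2, 4)` → x = (1, 2, 4)
`y = x` → y = (1, 2, 4)
`x += (37, 50)` → x = (1, 2, 4, 37, 50)
`print(y)` → prints (1, 2, 4)

Answer:
[5, 3, 3, 51, 29]
(1, 2, 4)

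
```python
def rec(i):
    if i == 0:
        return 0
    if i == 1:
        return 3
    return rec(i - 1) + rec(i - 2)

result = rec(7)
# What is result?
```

Build up from base cases: rec(0)=0, rec(1)=3, rec(2)=3, rec(3)=6, rec(4)=9, rec(5)=15, rec(6)=24, ..., rec(7)=39

Answer: 39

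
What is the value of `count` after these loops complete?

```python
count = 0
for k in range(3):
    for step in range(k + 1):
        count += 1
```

Triangle: 1 + 2 + ... + 3
`count` takes the values: 0 → 1 → 2 → 3 → 4 → 5 → 6

Answer: 6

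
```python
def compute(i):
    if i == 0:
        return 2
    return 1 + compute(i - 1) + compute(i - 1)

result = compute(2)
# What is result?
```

compute(i) = 1 + 2·compute(i-1), compute(0)=2. Closed form: (2+1)·2^2 - 1 = 11.

Answer: 11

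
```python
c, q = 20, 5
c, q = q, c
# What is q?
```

Trace:
`c, q = 20, 5` → c = 20; q = 5
`c, q = q, c` → c = 5; q = 20
So q = 20

Answer: 20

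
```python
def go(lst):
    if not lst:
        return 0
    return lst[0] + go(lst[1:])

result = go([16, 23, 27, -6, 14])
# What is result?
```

16 + 23 + 27 + (-6) + 14 + 0 = 74

Answer: 74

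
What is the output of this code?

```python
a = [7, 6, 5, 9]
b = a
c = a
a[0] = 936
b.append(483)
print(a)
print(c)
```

Key concept: multiple aliases.
Step by step:
`a = [7, 6, 5, 9]` → a = [7, 6, 5, 9]
`b = a` → b = [7, 6, 5, 9] (same object as a)
`c = a` → c = [7, 6, 5, 9] (same object as a, b)
`a[0] = 936` → a = [936, 6, 5, 9] (same object as b, c); b = [936, 6, 5, 9] (same object as a, c); c = [936, 6, 5, 9] (same object as a, b)
`b.append(483)` → a = [936, 6, 5, 9, 483] (same object as b, c); b = [936, 6, 5, 9, 483] (same object as a, c); c = [936, 6, 5, 9, 483] (same object as a, b)
`print(a)` → prints [936, 6, 5, 9, 483]
`print(c)` → prints [936, 6, 5, 9, 483]

Answer:
[936, 6, 5, 9, 483]
[936, 6, 5, 9, 483]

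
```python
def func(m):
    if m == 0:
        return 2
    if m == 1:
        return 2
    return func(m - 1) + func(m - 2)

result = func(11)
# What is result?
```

Build up from base cases: func(0)=2, func(1)=2, func(2)=4, func(3)=6, func(4)=10, func(5)=16, func(6)=26, ..., func(11)=288

Answer: 288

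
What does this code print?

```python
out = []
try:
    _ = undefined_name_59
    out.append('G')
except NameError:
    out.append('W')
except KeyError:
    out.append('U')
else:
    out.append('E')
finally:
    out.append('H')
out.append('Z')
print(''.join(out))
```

Execution trace: 'W' (except NameError) → 'H' (finally) → 'Z' (after the try/except). Output: WHZ

Answer: WHZ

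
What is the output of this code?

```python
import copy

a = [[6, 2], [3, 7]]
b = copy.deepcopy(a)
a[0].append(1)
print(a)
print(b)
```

Key concept: deep copy is fully independent.
Step by step:
`a = [[6, 2], [3, 7]]` → a = [[6, 2], [3, 7]]
`b = copy.deepcopy(a)` → b = [[6, 2], [3, 7]]
`a[0].append(1)` → a = [[6, 2, 1], [3, 7]]
`print(a)` → prints [[6, 2, 1], [3, 7]]
`print(b)` → prints [[6, 2], [3, 7]]

Answer:
[[6, 2, 1], [3, 7]]
[[6, 2], [3, 7]]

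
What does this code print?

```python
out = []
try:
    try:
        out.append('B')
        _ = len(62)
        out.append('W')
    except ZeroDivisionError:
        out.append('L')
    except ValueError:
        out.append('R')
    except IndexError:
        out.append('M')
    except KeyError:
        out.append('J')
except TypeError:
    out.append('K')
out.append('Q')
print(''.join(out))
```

Execution trace: 'B' (try body) → 'K' (outer except TypeError) → 'Q' (after the try/except). Output: BKQ

Answer: BKQ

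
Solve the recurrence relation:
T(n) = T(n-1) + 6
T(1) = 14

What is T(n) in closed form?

Unrolling: T(n) = T(1) + 6·(n-1) = 14 + 6(n-1) = 6n + 8.

Answer: T(n) = 6n + 8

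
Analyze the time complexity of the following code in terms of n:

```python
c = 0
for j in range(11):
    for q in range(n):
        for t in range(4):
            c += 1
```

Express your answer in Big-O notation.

Each loop level contributes: 1 × n × 1. Multiplying the contributions gives O(n).

Answer: O(n)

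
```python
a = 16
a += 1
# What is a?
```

Trace:
`a = 16` → a = 16
`a += 1` → a = 17
So a = 17

Answer: 17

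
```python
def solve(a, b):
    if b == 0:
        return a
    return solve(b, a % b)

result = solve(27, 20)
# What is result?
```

solve(27, 20) -> solve(20, 7) -> solve(7, 6) -> solve(6, 1) -> solve(1, 0) -> 1

Answer: 1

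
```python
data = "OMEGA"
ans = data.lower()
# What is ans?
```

Trace:
`data = "OMEGA"` → data = 'OMEGA'
`ans = data.lower()` → ans = 'omega'
So ans = 'omega'

Answer: 'omega'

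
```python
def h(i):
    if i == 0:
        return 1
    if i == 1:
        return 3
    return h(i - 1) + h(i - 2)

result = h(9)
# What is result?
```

Build up from base cases: h(0)=1, h(1)=3, h(2)=4, h(3)=7, h(4)=11, h(5)=18, h(6)=29, ..., h(9)=123

Answer: 123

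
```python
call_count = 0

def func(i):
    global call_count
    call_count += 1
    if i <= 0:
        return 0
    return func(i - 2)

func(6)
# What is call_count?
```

Linear recursion stepping by 2: 4 calls from i=6 down to ≤0.

Answer: 4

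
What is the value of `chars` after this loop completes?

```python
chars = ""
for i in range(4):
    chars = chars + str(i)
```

Concatenate digits 0 to 3
`chars` takes the values: "" → "0" → "01" → "012" → "0123"

Answer: "0123"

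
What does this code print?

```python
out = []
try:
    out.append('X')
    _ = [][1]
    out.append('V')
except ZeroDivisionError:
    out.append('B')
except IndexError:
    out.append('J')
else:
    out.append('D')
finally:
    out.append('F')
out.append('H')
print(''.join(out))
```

Execution trace: 'X' (try body) → 'J' (except IndexError) → 'F' (finally) → 'H' (after the try/except). Output: XJFH

Answer: XJFH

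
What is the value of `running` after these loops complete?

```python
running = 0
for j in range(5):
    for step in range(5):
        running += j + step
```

Sum of all j+step for j,step in 5x5
`running` takes the values: 0 → 1 → 3 → 6 → 10 → 11 → 13 → 16 → 20 → 25 → 27 → 30 → 34 → 39 → 45 → 48 → 52 → 57 → 63 → 70 → 74 → 79 → 85 → 92 → 100

Answer: 100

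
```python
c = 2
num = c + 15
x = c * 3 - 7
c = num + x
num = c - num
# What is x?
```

Trace:
`c = 2` → c = 2
`num = c + 15` → num = 17
`x = c * 3 - 7` → x = -1
`c = num + x` → c = 16
`num = c - num` → num = -1
So x = -1

Answer: -1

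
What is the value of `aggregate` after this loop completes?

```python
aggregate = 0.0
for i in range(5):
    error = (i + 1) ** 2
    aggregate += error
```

Sum of squared losses 1² + 2² + ... + 5²
`aggregate` takes the values: 0.0 → 1.0 → 5.0 → 14.0 → 30.0 → 55.0

Answer: 55.0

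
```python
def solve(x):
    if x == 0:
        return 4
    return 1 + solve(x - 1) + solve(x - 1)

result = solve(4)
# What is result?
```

solve(x) = 1 + 2·solve(x-1), solve(0)=4. Closed form: (4+1)·2^4 - 1 = 79.

Answer: 79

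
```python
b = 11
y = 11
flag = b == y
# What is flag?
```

Trace:
`b = 11` → b = 11
`y = 11` → y = 11
`flag = b == y` → flag = True
So flag = True

Answer: True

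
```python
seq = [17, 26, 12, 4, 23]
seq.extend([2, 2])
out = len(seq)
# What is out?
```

Trace:
`seq = [17, 26, 12, 4, 23]` → seq = [17, 26, 12, 4, 23]
`seq.extend([2, 2])` → seq = [17, 26, 12, 4, 23, 2, 2]
`out = len(seq)` → out = 7
So out = 7

Answer: 7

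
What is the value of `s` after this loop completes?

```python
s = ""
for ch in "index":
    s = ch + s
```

Reverse 'index'
`s` takes the values: "" → "i" → "ni" → "dni" → "edni" → "xedni"

Answer: "xedni"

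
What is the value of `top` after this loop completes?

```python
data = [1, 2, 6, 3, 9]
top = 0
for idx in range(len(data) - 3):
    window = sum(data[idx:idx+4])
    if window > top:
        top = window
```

Max sum of 4-element window in [1, 2, 6, 3, 9]
`top` takes the values: 0 → 12 → 20

Answer: 20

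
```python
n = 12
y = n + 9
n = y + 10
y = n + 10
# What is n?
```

Trace:
`n = 12` → n = 12
`y = n + 9` → y = 21
`n = y + 10` → n = 31
`y = n + 10` → y = 41
So n = 31

Answer: 31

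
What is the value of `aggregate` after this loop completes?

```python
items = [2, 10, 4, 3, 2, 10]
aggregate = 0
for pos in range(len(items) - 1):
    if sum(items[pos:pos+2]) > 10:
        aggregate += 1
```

Count windows with sum > 10
`aggregate` takes the values: 0 → 1 → 2 → 3

Answer: 3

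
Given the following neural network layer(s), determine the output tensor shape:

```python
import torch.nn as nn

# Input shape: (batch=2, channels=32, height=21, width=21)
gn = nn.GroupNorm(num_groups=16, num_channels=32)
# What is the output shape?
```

Input: (2, 32, 21, 21) -> Output: (2, 32, 21, 21)

Answer: (2, 32, 21, 21)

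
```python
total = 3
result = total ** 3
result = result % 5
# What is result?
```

Trace:
`total = 3` → total = 3
`result = total ** 3` → result = 27
`result = result % 5` → result = 2
So result = 2

Answer: 2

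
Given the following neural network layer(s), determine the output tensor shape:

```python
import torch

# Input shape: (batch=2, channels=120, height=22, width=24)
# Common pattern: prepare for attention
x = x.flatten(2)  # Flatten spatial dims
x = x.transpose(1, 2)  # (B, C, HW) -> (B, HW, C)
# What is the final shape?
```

Input: (2, 120, 22, 24) -> after flatten(2): (2, 120, 528) -> Output: (2, 528, 120)

Answer: (2, 528, 120)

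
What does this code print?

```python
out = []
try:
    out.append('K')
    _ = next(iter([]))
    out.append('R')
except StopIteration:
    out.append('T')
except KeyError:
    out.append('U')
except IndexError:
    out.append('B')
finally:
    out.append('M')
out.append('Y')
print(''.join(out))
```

Execution trace: 'K' (try body) → 'T' (except StopIteration) → 'M' (finally) → 'Y' (after the try/except). Output: KTMY

Answer: KTMY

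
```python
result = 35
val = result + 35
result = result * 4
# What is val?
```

Trace:
`result = 35` → result = 35
`val = result + 35` → val = 70
`result = result * 4` → result = 140
So val = 70

Answer: 70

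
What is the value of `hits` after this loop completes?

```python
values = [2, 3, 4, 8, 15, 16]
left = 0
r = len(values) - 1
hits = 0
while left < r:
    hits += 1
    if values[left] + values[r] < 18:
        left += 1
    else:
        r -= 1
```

Steps to find pair summing to 18
`hits` takes the values: 0 → 1 → 2 → 3 → 4 → 5

Answer: 5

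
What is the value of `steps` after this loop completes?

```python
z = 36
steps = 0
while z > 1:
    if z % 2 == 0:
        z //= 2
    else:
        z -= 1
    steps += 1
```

Steps to reduce 36 to 1
`steps` takes the values: 0 → 1 → 2 → 3 → 4 → 5 → 6

Answer: 6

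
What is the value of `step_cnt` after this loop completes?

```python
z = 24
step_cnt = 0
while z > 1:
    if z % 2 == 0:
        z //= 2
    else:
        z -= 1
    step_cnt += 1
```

Steps to reduce 24 to 1
`step_cnt` takes the values: 0 → 1 → 2 → 3 → 4 → 5

Answer: 5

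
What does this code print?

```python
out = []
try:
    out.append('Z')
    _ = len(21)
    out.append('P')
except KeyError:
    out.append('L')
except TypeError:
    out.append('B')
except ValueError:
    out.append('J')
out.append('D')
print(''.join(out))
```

Execution trace: 'Z' (try body) → 'B' (except TypeError) → 'D' (after the try/except). Output: ZBD

Answer: ZBD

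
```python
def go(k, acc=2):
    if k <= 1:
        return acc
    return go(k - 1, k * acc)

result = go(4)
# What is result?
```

Accumulator trace (n, acc): (4, 2) -> (3, 8) -> (2, 24) -> (1, 48) -> return 48

Answer: 48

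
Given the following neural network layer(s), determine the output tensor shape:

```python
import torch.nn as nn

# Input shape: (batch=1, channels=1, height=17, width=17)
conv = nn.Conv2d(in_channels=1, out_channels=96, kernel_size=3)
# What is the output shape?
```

Input: (1, 1, 17, 17) -> Output: (1, 96, 15, 15)

Answer: (1, 96, 15, 15)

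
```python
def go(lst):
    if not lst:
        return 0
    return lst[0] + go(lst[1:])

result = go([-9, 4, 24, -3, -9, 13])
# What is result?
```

(-9) + 4 + 24 + (-3) + (-9) + 13 + 0 = 20

Answer: 20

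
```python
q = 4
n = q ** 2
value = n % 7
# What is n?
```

Trace:
`q = 4` → q = 4
`n = q ** 2` → n = 16
`value = n % 7` → value = 2
So n = 16

Answer: 16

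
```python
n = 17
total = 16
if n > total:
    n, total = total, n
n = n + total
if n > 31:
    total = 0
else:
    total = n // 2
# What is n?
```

Trace:
`n = 17` → n = 17
`total = 16` → total = 16
`if n > total: ...` → n > total is True → n = 16; total = 17
`n = n + total` → n = 33
`if n > 31: ...` → n > 31 is True → total = 0
So n = 33

Answer: 33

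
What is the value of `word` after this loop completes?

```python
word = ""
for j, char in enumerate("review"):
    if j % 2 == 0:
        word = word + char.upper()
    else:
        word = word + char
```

Uppercase even positions in 'review'
`word` takes the values: "" → "R" → "Re" → "ReV" → "ReVi" → "ReViE" → "ReViEw"

Answer: "ReViEw"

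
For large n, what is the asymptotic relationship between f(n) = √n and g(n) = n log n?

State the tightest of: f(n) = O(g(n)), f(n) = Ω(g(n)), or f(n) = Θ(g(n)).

√n vs n log n: f(n) = O(g(n)) but not Ω(g(n)) — n log n grows strictly faster than √n.

Answer: f(n) = O(g(n)) but not Ω(g(n)) — n log n grows strictly faster than √n.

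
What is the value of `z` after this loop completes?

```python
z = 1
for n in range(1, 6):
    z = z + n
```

Start at 1, add 1 through 5
`z` takes the values: 1 → 2 → 4 → 7 → 11 → 16

Answer: 16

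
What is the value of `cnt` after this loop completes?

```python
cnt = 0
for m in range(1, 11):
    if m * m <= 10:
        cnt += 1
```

Count numbers where m² ≤ 10
`cnt` takes the values: 0 → 1 → 2 → 3

Answer: 3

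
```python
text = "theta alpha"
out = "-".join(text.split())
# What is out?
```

Trace:
`text = "theta alpha"` → text = 'theta alpha'
`out = "-".join(text.split())` → out = 'theta-alpha'
So out = 'theta-alpha'

Answer: 'theta-alpha'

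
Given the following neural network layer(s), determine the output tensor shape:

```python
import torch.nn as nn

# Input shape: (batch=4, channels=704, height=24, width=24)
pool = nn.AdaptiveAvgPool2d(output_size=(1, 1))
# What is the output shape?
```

Input: (4, 704, 24, 24) -> Output: (4, 704, 1, 1)

Answer: (4, 704, 1, 1)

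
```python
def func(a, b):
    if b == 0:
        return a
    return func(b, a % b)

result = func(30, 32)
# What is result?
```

func(30, 32) -> func(32, 30) -> func(30, 2) -> func(2, 0) -> 2

Answer: 2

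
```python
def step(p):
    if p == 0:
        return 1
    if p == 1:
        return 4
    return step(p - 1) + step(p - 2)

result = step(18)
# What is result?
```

Build up from base cases: step(0)=1, step(1)=4, step(2)=5, step(3)=9, step(4)=14, step(5)=23, step(6)=37, ..., step(18)=11933

Answer: 11933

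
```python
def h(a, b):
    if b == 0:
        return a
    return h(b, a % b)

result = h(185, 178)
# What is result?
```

h(185, 178) -> h(178, 7) -> h(7, 3) -> h(3, 1) -> h(1, 0) -> 1

Answer: 1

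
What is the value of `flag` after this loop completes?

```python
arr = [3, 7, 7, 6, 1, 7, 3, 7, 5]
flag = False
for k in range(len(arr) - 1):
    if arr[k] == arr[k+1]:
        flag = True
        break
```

Check consecutive duplicates in [3, 7, 7, 6, 1, 7, 3, 7, 5]
`flag` takes the values: False → True

Answer: True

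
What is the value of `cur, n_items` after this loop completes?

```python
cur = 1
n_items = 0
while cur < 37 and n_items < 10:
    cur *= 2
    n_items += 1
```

Double until >= 37 or 10 iterations
`cur, n_items` takes the values: (1, 0) → (2, 0) → (2, 1) → (4, 1) → (4, 2) → (8, 2) → (8, 3) → (16, 3) → (16, 4) → (32, 4) → (32, 5) → (64, 5) → (64, 6)

Answer: 64, 6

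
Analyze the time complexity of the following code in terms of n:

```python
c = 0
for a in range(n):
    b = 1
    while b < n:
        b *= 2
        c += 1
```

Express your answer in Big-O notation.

Each loop level contributes: n × log n. Multiplying the contributions gives O(n log n).

Answer: O(n log n)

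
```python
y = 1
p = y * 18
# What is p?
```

Trace:
`y = 1` → y = 1
`p = y * 18` → p = 18
So p = 18

Answer: 18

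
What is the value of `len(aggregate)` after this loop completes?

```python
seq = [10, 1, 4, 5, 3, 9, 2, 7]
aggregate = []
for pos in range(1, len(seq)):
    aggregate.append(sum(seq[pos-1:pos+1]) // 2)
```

Number of 2-element averages
`aggregate` takes the values: [] → [5] → [5, 2] → [5, 2, 4] → [5, 2, 4, 4] → [5, 2, 4, 4, 6] → [5, 2, 4, 4, 6, 5] → [5, 2, 4, 4, 6, 5, 4]
So `len(aggregate)` = 7

Answer: 7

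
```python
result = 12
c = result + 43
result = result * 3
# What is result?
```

Trace:
`result = 12` → result = 12
`c = result + 43` → c = 55
`result = result * 3` → result = 36
So result = 36

Answer: 36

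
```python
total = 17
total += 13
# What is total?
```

Trace:
`total = 17` → total = 17
`total += 13` → total = 30
So total = 30

Answer: 30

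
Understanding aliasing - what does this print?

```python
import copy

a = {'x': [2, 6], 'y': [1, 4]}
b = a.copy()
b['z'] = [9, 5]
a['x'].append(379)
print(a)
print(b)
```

Key concept: shallow copy of dict with mutable values.
Step by step:
`a = {'x': [2, 6], 'y': [1, 4]}` → a = {'x': [2, 6], 'y': [1, 4]}
`b = a.copy()` → b = {'x': [2, 6], 'y': [1, 4]}
`b['z'] = [9, 5]` → b = {'x': [2, 6], 'y': [1, 4], 'z': [9, 5]}
`a['x'].append(379)` → a = {'x': [2, 6, 379], 'y': [1, 4]}; b = {'x': [2, 6, 379], 'y': [1, 4], 'z': [9, 5]}
`print(a)` → prints {'x': [2, 6, 379], 'y': [1, 4]}
`print(b)` → prints {'x': [2, 6, 379], 'y': [1, 4], 'z': [9, 5]}

Answer:
{'x': [2, 6, 379], 'y': [1, 4]}
{'x': [2, 6, 379], 'y': [1, 4], 'z': [9, 5]}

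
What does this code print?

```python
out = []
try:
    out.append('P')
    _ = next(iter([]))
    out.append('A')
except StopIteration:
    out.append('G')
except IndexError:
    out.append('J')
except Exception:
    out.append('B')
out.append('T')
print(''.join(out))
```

Execution trace: 'P' (try body) → 'G' (except StopIteration) → 'T' (after the try/except). Output: PGT

Answer: PGT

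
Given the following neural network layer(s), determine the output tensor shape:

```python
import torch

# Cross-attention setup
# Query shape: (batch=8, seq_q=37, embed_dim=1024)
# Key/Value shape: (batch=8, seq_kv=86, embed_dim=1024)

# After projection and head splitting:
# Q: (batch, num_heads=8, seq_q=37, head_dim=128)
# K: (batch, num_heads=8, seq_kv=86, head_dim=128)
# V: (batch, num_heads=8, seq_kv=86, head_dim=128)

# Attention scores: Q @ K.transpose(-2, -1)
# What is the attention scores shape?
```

Input: (8, 37, 1024) -> Output: (8, 8, 37, 86)

Answer: (8, 8, 37, 86)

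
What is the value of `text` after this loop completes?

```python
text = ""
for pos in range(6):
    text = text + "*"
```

Repeat '*' 6 times
`text` takes the values: "" → "*" → "**" → "***" → "****" → "*****" → "******"

Answer: "******"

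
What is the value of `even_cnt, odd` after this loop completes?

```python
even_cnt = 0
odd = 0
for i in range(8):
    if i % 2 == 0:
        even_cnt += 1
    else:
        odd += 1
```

Count evens and odds in range(8)
`even_cnt, odd` takes the values: (0, 0) → (1, 0) → (1, 1) → (2, 1) → (2, 2) → (3, 2) → (3, 3) → (4, 3) → (4, 4)

Answer: 4, 4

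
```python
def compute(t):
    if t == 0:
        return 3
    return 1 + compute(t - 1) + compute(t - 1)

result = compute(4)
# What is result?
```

compute(t) = 1 + 2·compute(t-1), compute(0)=3. Closed form: (3+1)·2^4 - 1 = 63.

Answer: 63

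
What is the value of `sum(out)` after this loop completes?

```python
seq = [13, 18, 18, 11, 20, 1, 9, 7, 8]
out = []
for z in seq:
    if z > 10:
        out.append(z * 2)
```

Sum of doubled values > 10
`out` takes the values: [] → [26] → [26, 36] → [26, 36, 36] → [26, 36, 36, 22] → [26, 36, 36, 22, 40]
So `sum(out)` = 160

Answer: 160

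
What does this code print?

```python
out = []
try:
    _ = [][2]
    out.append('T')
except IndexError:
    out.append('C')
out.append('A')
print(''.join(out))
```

Execution trace: 'C' (except IndexError) → 'A' (after the try/except). Output: CA

Answer: CA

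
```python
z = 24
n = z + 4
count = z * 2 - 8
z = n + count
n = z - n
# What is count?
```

Trace:
`z = 24` → z = 24
`n = z + 4` → n = 28
`count = z * 2 - 8` → count = 40
`z = n + count` → z = 68
`n = z - n` → n = 40
So count = 40

Answer: 40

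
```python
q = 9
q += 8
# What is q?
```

Trace:
`q = 9` → q = 9
`q += 8` → q = 17
So q = 17

Answer: 17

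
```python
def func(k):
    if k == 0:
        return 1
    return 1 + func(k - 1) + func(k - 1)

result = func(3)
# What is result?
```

func(k) = 1 + 2·func(k-1), func(0)=1. Closed form: (1+1)·2^3 - 1 = 15.

Answer: 15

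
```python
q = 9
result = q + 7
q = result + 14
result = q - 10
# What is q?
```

Trace:
`q = 9` → q = 9
`result = q + 7` → result = 16
`q = result + 14` → q = 30
`result = q - 10` → result = 20
So q = 30

Answer: 30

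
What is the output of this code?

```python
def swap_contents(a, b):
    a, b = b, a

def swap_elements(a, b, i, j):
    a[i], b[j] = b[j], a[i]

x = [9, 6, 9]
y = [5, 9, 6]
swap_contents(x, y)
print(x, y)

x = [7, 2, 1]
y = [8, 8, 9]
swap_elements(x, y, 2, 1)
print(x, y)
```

Key concept: parameter rebinding vs mutation.
Step by step:
`x = [9, 6, 9]` → x = [9, 6, 9]
`y = [5, 9, 6]` → y = [5, 9, 6]
`swap_contents(x, y)` → no visible change to tracked variables
`print(x, y)` → prints [9, 6, 9] [5, 9, 6]
`x = [7, 2, 1]` → x = [7, 2, 1]
`y = [8, 8, 9]` → y = [8, 8, 9]
`swap_elements(x, y, 2, 1)` → x = [7, 2, 8]; y = [8, 1, 9]
`print(x, y)` → prints [7, 2, 8] [8, 1, 9]

Answer:
[9, 6, 9] [5, 9, 6]
[7, 2, 8] [8, 1, 9]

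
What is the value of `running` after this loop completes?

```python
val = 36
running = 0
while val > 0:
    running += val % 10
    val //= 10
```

Sum digits of 36
`running` takes the values: 0 → 6 → 9

Answer: 9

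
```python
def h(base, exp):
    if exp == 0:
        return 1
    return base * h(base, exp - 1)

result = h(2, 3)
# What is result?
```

h(2, 3) = 2 * 2 * 2 = 8

Answer: 8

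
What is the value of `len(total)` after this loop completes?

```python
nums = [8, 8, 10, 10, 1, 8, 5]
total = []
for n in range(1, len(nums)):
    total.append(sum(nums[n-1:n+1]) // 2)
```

Number of 2-element averages
`total` takes the values: [] → [8] → [8, 9] → [8, 9, 10] → [8, 9, 10, 5] → [8, 9, 10, 5, 4] → [8, 9, 10, 5, 4, 6]
So `len(total)` = 6

Answer: 6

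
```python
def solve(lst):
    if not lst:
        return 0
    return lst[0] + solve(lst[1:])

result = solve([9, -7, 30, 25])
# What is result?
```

9 + (-7) + 30 + 25 + 0 = 57

Answer: 57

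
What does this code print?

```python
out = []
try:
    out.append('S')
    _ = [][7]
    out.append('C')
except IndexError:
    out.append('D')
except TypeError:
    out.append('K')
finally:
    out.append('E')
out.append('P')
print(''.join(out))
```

Execution trace: 'S' (try body) → 'D' (except IndexError) → 'E' (finally) → 'P' (after the try/except). Output: SDEP

Answer: SDEP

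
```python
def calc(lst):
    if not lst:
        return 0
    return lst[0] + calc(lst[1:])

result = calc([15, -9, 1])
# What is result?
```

15 + (-9) + 1 + 0 = 7

Answer: 7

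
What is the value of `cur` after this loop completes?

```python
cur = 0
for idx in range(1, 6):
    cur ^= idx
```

XOR of 1 to 5
`cur` takes the values: 0 → 1 → 3 → 0 → 4 → 1

Answer: 1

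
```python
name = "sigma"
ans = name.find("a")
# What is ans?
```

Trace:
`name = "sigma"` → name = 'sigma'
`ans = name.find("a")` → ans = 4
So ans = 4

Answer: 4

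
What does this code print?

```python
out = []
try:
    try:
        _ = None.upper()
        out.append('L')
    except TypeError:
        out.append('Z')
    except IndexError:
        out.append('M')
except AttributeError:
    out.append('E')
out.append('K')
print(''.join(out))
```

Execution trace: 'E' (outer except AttributeError) → 'K' (after the try/except). Output: EK

Answer: EK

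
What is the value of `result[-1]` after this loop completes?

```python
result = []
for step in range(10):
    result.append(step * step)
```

Last element of squares 0 to 9
`result` takes the values: [] → [0] → [0, 1] → [0, 1, 4] → [0, 1, 4, 9] → [0, 1, 4, 9, 16] → [0, 1, 4, 9, 16, 25] → [0, 1, 4, 9, 16, 25, 36] → [0, 1, 4, 9, 16, 25, 36, 49] → [0, 1, 4, 9, 16, 25, 36, 49, 64] → [0, 1, 4, 9, 16, 25, 36, 49, 64, 81]
So `result[-1]` = 81

Answer: 81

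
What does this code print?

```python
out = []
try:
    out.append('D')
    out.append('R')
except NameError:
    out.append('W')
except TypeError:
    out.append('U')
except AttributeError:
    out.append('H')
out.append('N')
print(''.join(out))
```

Execution trace: 'D' (try body) → 'R' (try body, no exception) → 'N' (after the try/except). Output: DRN

Answer: DRN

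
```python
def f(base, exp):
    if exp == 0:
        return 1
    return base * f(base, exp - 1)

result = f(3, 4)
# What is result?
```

f(3, 4) = 3 * 3 * 3 * 3 = 81

Answer: 81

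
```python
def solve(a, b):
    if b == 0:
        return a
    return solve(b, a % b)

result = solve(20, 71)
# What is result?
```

solve(20, 71) -> solve(71, 20) -> solve(20, 11) -> solve(11, 9) -> solve(9, 2) -> solve(2, 1) -> solve(1, 0) -> 1

Answer: 1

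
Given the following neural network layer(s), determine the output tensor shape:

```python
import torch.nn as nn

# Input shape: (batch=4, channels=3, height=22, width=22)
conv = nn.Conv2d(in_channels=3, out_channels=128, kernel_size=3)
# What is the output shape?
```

Input: (4, 3, 22, 22) -> Output: (4, 128, 20, 20)

Answer: (4, 128, 20, 20)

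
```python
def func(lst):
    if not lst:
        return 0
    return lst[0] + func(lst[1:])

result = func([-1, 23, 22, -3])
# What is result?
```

(-1) + 23 + 22 + (-3) + 0 = 41

Answer: 41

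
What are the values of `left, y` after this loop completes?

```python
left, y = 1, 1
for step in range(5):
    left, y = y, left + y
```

Fibonacci: after 5 iterations
`left, y` takes the values: (1, 1) → (1, 2) → (2, 3) → (3, 5) → (5, 8) → (8, 13)

Answer: 8, 13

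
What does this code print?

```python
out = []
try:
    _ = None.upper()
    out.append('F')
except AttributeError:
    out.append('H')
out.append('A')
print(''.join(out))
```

Execution trace: 'H' (except AttributeError) → 'A' (after the try/except). Output: HA

Answer: HA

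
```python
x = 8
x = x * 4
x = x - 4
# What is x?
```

Trace:
`x = 8` → x = 8
`x = x * 4` → x = 32
`x = x - 4` → x = 28
So x = 28

Answer: 28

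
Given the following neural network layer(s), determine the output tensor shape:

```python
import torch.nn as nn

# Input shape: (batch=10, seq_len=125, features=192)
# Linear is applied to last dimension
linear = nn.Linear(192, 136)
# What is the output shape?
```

Input: (10, 125, 192) -> Output: (10, 125, 136)

Answer: (10, 125, 136)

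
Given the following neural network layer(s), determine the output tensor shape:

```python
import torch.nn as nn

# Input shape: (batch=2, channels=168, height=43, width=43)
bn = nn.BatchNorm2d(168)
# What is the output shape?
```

Input: (2, 168, 43, 43) -> Output: (2, 168, 43, 43)

Answer: (2, 168, 43, 43)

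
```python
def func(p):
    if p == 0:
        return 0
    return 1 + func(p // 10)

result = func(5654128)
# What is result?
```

Count of digits of 5654128: 7

Answer: 7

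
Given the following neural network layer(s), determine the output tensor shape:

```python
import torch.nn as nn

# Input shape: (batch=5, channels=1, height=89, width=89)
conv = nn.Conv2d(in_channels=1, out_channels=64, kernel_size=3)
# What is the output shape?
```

Input: (5, 1, 89, 89) -> Output: (5, 64, 87, 87)

Answer: (5, 64, 87, 87)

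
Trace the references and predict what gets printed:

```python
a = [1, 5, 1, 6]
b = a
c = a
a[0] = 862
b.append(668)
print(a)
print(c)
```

Key concept: multiple aliases.
Step by step:
`a = [1, 5, 1, 6]` → a = [1, 5, 1, 6]
`b = a` → b = [1, 5, 1, 6] (same object as a)
`c = a` → c = [1, 5, 1, 6] (same object as a, b)
`a[0] = 862` → a = [862, 5, 1, 6] (same object as b, c); b = [862, 5, 1, 6] (same object as a, c); c = [862, 5, 1, 6] (same object as a, b)
`b.append(668)` → a = [862, 5, 1, 6, 668] (same object as b, c); b = [862, 5, 1, 6, 668] (same object as a, c); c = [862, 5, 1, 6, 668] (same object as a, b)
`print(a)` → prints [862, 5, 1, 6, 668]
`print(c)` → prints [862, 5, 1, 6, 668]

Answer:
[862, 5, 1, 6, 668]
[862, 5, 1, 6, 668]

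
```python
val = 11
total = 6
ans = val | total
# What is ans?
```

Trace:
`val = 11` → val = 11
`total = 6` → total = 6
`ans = val | total` → ans = 15
So ans = 15

Answer: 15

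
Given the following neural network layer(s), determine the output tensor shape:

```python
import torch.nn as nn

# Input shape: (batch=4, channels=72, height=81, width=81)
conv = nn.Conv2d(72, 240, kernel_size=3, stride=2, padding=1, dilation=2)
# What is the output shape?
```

Input: (4, 72, 81, 81) -> Output: (4, 240, 40, 40)

Answer: (4, 240, 40, 40)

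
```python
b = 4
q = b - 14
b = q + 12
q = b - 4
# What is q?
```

Trace:
`b = 4` → b = 4
`q = b - 14` → q = -10
`b = q + 12` → b = 2
`q = b - 4` → q = -2
So q = -2

Answer: -2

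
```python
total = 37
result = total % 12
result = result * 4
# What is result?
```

Trace:
`total = 37` → total = 37
`result = total % 12` → result = 1
`result = result * 4` → result = 4
So result = 4

Answer: 4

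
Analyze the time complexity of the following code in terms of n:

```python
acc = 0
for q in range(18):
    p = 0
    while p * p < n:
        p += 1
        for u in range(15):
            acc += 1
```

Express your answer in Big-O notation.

Each loop level contributes: 1 × √n × 1. Multiplying the contributions gives O(√n).

Answer: O(√n)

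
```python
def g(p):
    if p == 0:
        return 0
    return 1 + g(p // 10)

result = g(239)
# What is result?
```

Count of digits of 239: 3

Answer: 3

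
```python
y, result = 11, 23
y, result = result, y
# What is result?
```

Trace:
`y, result = 11, 23` → y = 11; result = 23
`y, result = result, y` → y = 23; result = 11
So result = 11

Answer: 11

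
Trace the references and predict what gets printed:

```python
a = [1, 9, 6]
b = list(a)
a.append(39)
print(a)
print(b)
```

Key concept: list() constructor creates copy.
Step by step:
`a = [1, 9, 6]` → a = [1, 9, 6]
`b = list(a)` → b = [1, 9, 6]
`a.append(39)` → a = [1, 9, 6, 39]
`print(a)` → prints [1, 9, 6, 39]
`print(b)` → prints [1, 9, 6]

Answer:
[1, 9, 6, 39]
[1, 9, 6]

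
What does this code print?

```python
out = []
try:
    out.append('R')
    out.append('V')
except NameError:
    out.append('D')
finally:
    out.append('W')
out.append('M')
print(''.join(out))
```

Execution trace: 'R' (try body) → 'V' (try body, no exception) → 'W' (finally) → 'M' (after the try/except). Output: RVWM

Answer: RVWM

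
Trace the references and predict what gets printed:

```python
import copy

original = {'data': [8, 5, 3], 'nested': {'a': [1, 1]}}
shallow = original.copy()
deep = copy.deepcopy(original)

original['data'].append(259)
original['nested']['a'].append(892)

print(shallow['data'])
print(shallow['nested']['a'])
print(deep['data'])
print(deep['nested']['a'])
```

Key concept: comparing shallow vs deep copy.
Step by step:
`original = {'data': [8, 5, 3], 'nested': {'a': [1, 1]}}` → original = {'data': [8, 5, 3], 'nested': {'a': [1, 1]}}
`shallow = original.copy()` → shallow = {'data': [8, 5, 3], 'nested': {'a': [1, 1]}}
`deep = copy.deepcopy(original)` → deep = {'data': [8, 5, 3], 'nested': {'a': [1, 1]}}
`original['data'].append(259)` → original = {'data': [8, 5, 3, 259], 'nested': {'a': [1, 1]}}; shallow = {'data': [8, 5, 3, 259], 'nested': {'a': [1, 1]}}
`original['nested']['a'].append(892)` → original = {'data': [8, 5, 3, 259], 'nested': {'a': [1, 1, 892]}}; shallow = {'data': [8, 5, 3, 259], 'nested': {'a': [1, 1, 892]}}
`print(shallow['data'])` → prints [8, 5, 3, 259]
`print(shallow['nested']['a'])` → prints [1, 1, 892]
`print(deep['data'])` → prints [8, 5, 3]
`print(deep['nested']['a'])` → prints [1, 1]

Answer:
[8, 5, 3, 259]
[1, 1, 892]
[8, 5, 3]
[1, 1]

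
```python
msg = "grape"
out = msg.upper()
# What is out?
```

Trace:
`msg = "grape"` → msg = 'grape'
`out = msg.upper()` → out = 'GRAPE'
So out = 'GRAPE'

Answer: 'GRAPE'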